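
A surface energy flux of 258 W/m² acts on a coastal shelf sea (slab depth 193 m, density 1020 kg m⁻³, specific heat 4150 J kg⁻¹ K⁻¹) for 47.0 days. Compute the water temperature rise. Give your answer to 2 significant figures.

Areal heat capacity C = ρ c_p D = 1020 × 4150 × 193 = 8.17×10^8 J/(m^2 K).
Net heat input Q = F Δt = 258 × (47.0 days × 86400 s/day) = 1.05×10^9 J/m².
ΔT = Q / C = 1.05×10^9 / 8.17×10^8 = 1.28 K.

1.3 K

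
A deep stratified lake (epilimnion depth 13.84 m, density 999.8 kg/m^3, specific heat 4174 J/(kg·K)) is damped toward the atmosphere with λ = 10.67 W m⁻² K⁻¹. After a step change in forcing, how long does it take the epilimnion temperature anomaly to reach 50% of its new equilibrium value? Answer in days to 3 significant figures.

43.4 days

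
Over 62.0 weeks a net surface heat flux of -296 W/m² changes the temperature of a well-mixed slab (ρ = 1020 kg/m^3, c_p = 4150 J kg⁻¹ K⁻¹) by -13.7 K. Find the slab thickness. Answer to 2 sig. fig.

Heat input Q = F Δt = -296 × 3.75×10^7 s = -1.11×10^10 J/m².
Required areal heat capacity C = Q / ΔT = 8.10×10^8 J/(m²·K).
Depth D = C / (ρ c_p) = 8.10×10^8 / (1020 × 4150) = 191 m.

190 m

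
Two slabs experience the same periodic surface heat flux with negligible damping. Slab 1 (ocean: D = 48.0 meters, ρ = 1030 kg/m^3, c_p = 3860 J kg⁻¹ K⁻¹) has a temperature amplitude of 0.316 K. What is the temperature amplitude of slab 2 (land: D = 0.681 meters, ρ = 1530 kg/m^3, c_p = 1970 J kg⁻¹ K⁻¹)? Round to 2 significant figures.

C_ocean = 1.91×10^8 J/(m²·K); C_land = 2.05×10^6 J/(m²·K).
A ∝ 1/C ⇒ A_land = A_ocean × C_ocean/C_land = 0.316 × 93.0 = 29.4 K.

29 K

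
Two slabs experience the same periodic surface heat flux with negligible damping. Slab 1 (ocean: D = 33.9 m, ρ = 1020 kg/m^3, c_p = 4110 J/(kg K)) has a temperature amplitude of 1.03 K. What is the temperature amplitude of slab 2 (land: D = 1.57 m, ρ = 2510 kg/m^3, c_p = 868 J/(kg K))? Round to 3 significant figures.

42.8 K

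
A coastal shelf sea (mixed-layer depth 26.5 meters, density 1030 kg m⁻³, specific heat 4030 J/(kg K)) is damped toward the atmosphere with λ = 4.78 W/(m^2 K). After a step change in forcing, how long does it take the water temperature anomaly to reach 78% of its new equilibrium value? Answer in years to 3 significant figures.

Areal heat capacity C = ρ c_p D = 1030 × 4030 × 26.5 = 1.10×10^8 J m⁻² K⁻¹.
τ = C / λ = 1.10×10^8 / 4.78 = 2.30×10^7 s.
Fraction reached: 1 − e^(−t/τ) = 0.78 ⇒ t = −τ ln(1 − 0.78) = τ × 1.51.
t = 3.48×10^7 s = 1.10 years.

1.10 years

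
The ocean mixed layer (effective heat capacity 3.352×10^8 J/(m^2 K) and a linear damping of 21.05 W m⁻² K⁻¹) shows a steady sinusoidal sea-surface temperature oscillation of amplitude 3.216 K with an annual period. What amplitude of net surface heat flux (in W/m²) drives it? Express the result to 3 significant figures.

Areal heat capacity C = 3.352×10^8 J/(m^2 K) (given).
ω = 2π / 3.15×10^7 s = 1.99×10^-7 s⁻¹.
√((Cω)² + λ²) = √((66.8)² + 21.05²) = 70.0 W/(m²·K).
F₀ = A × √((Cω)²+λ²) = 3.216 × 70.0 = 225 W/m².

225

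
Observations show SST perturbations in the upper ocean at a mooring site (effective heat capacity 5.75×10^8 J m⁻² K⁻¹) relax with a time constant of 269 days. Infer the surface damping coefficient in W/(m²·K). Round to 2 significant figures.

25

Areal heat capacity C = 5.75×10^8 J m⁻² K⁻¹ (given).
τ = 269 days = 2.32×10^7 s.
λ = C / τ = 5.75×10^8 / 2.32×10^7 = 24.7 W/(m²·K).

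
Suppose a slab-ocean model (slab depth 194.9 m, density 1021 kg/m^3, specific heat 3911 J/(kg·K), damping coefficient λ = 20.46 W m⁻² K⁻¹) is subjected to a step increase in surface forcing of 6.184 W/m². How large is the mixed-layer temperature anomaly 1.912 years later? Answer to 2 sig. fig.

0.24 K

Areal heat capacity C = ρ c_p D = 1021 × 3911 × 194.9 = 7.78×10^8 J/(m^2 K).
τ = C / λ = 7.78×10^8 / 20.46 = 3.80×10^7 s.
Equilibrium anomaly ΔT_eq = F / λ = 6.184 / 20.46 = 0.302 K.
t = 1.912 years = 6.03×10^7 s, so t/τ = 1.59.
ΔT(t) = ΔT_eq (1 − e^(−t/τ)) = 0.302 × (1 − e^−1.59) = 0.240 K.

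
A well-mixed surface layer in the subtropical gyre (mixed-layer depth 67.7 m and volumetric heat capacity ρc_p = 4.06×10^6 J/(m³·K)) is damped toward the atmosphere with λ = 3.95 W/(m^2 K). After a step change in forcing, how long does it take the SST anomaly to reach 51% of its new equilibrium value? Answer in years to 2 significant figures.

Areal heat capacity C = ρc_p × D = 4.06×10^6 × 67.7 = 2.75×10^8 J m⁻² K⁻¹.
τ = C / λ = 2.75×10^8 / 3.95 = 6.96×10^7 s.
Fraction reached: 1 − e^(−t/τ) = 0.51 ⇒ t = −τ ln(1 − 0.51) = τ × 0.713.
t = 4.96×10^7 s = 1.57 years.

1.6 years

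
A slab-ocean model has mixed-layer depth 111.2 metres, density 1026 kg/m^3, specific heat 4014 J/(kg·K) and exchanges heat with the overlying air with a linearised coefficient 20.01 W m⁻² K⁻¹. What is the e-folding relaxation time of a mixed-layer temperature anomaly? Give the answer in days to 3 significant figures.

Areal heat capacity C = ρ c_p D = 1026 × 4014 × 111.2 = 4.58×10^8 J/(m²·K).
Relaxation time τ = C / λ = 4.58×10^8 / 20.01 = 2.29×10^7 s.
In days: 2.29×10^7 s / (86400 s/day) = 265 days.

265 days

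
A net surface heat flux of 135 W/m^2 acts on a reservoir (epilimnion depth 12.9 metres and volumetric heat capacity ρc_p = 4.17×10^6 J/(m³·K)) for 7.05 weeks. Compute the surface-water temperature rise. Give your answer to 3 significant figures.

Areal heat capacity C = ρc_p × D = 4.17×10^6 × 12.9 = 5.38×10^7 J m⁻² K⁻¹.
Net heat input Q = F Δt = 135 × (7.05 weeks × 6.048×10^5 s/week) = 5.76×10^8 J/m².
ΔT = Q / C = 5.76×10^8 / 5.38×10^7 = 10.7 K.

10.7 K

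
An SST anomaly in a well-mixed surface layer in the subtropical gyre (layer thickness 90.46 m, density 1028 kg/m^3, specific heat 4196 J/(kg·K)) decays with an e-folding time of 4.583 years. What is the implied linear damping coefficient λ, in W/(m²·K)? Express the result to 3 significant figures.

2.70

Areal heat capacity C = ρ c_p D = 1028 × 4196 × 90.46 = 3.90×10^8 J/(m^2 K).
τ = 4.583 years = 1.45×10^8 s.
λ = C / τ = 3.90×10^8 / 1.45×10^8 = 2.70 W/(m²·K).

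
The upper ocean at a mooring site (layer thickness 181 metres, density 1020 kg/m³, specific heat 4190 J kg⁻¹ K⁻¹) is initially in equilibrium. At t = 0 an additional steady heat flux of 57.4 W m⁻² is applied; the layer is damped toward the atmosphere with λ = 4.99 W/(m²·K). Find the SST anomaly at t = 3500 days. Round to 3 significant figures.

Areal heat capacity C = ρ c_p D = 1020 × 4190 × 181 = 7.74×10^8 J m⁻² K⁻¹.
τ = C / λ = 7.74×10^8 / 4.99 = 1.55×10^8 s.
Equilibrium anomaly ΔT_eq = F / λ = 57.4 / 4.99 = 11.5 K.
t = 3500 days = 3.02×10^8 s, so t/τ = 1.95.
ΔT(t) = ΔT_eq (1 − e^(−t/τ)) = 11.5 × (1 − e^−1.95) = 9.87 K.

9.87 K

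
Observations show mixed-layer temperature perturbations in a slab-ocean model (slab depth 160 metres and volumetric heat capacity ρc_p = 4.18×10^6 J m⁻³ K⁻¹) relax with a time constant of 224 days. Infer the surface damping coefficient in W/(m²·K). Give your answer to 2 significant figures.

35

Areal heat capacity C = ρc_p × D = 4.18×10^6 × 160 = 6.69×10^8 J/(m²·K).
τ = 224 days = 1.94×10^7 s.
λ = C / τ = 6.69×10^8 / 1.94×10^7 = 34.6 W/(m²·K).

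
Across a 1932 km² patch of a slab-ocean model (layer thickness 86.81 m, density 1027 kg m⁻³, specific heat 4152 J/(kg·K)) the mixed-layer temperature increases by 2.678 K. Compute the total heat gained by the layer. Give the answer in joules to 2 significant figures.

1.9×10^18 J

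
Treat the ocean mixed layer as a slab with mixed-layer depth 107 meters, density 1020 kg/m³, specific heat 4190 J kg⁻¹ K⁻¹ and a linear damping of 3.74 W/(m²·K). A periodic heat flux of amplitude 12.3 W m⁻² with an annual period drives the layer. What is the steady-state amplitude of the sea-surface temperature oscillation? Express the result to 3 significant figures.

Areal heat capacity C = ρ c_p D = 1020 × 4190 × 107 = 4.57×10^8 J/(m^2 K).
Angular frequency ω = 2π / T = 2π / 3.15×10^7 s = 1.99×10^-7 s⁻¹.
√((Cω)² + λ²) = √((91.1)² + 3.74²) = 91.2 W/(m²·K).
Amplitude A = F₀ / √((Cω)²+λ²) = 12.3 / 91.2 = 0.135 K.

0.135 K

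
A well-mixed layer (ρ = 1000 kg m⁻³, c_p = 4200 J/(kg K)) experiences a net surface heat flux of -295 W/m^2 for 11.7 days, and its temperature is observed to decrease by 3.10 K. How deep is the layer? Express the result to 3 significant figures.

Heat input Q = F Δt = -295 × 1.01×10^6 s = -2.98×10^8 J/m².
Required areal heat capacity C = Q / ΔT = 9.62×10^7 J/(m²·K).
Depth D = C / (ρ c_p) = 9.62×10^7 / (1000 × 4200) = 22.9 m.

22.9 m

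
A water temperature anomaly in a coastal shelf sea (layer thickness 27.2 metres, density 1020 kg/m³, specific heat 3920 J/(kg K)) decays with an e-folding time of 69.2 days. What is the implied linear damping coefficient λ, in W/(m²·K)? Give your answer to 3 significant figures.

18.2

Areal heat capacity C = ρ c_p D = 1020 × 3920 × 27.2 = 1.09×10^8 J/(m²·K).
τ = 69.2 days = 5.98×10^6 s.
λ = C / τ = 1.09×10^8 / 5.98×10^6 = 18.2 W/(m²·K).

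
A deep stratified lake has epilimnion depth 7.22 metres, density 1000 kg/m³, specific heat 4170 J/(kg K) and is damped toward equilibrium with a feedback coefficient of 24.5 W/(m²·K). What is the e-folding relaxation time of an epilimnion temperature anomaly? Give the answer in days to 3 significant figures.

14.2 days

Areal heat capacity C = ρ c_p D = 1000 × 4170 × 7.22 = 3.01×10^7 J/(m²·K).
Relaxation time τ = C / λ = 3.01×10^7 / 24.5 = 1.23×10^6 s.
In days: 1.23×10^6 s / (86400 s/day) = 14.2 days.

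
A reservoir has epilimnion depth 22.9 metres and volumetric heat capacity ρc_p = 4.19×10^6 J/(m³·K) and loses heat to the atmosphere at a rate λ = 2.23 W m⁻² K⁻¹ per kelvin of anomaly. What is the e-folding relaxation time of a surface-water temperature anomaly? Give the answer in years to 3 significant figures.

1.36 years

Areal heat capacity C = ρc_p × D = 4.19×10^6 × 22.9 = 9.60×10^7 J m⁻² K⁻¹.
Relaxation time τ = C / λ = 9.60×10^7 / 2.23 = 4.30×10^7 s.
In years: 4.30×10^7 s / (3.156×10^7 s/year) = 1.36 years.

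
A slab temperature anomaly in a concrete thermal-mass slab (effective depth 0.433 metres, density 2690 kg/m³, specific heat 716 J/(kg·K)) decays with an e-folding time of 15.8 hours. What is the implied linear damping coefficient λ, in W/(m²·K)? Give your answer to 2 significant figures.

Areal heat capacity C = ρ c_p D = 2690 × 716 × 0.433 = 8.34×10^5 J/(m²·K).
τ = 15.8 hours = 56900 s.
λ = C / τ = 8.34×10^5 / 56900 = 14.7 W/(m²·K).

15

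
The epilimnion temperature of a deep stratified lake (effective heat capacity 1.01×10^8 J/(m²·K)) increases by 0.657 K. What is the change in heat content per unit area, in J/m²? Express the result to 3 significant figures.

Areal heat capacity C = 1.01×10^8 J/(m²·K) (given).
ΔQ = C ΔT = 1.01×10^8 × 0.657 = 6.64×10^7 J/m².

6.64×10^7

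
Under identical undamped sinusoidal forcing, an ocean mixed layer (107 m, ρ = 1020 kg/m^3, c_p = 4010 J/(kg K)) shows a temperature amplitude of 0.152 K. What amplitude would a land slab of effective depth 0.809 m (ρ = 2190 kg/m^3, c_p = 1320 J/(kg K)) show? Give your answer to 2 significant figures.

28 K

C_ocean = 4.38×10^8 J/(m²·K); C_land = 2.34×10^6 J/(m²·K).
A ∝ 1/C ⇒ A_land = A_ocean × C_ocean/C_land = 0.152 × 187 = 28.4 K.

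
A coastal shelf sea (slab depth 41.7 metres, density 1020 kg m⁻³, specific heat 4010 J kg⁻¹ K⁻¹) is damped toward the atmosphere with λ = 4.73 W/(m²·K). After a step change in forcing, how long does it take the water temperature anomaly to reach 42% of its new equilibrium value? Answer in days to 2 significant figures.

Areal heat capacity C = ρ c_p D = 1020 × 4010 × 41.7 = 1.71×10^8 J m⁻² K⁻¹.
τ = C / λ = 1.71×10^8 / 4.73 = 3.61×10^7 s.
Fraction reached: 1 − e^(−t/τ) = 0.42 ⇒ t = −τ ln(1 − 0.42) = τ × 0.545.
t = 1.96×10^7 s = 227 days.

230 days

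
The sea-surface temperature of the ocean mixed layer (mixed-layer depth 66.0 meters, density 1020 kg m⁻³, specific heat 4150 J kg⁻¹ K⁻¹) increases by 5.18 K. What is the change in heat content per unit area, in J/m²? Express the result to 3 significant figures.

Areal heat capacity C = ρ c_p D = 1020 × 4150 × 66.0 = 2.79×10^8 J/(m²·K).
ΔQ = C ΔT = 2.79×10^8 × 5.18 = 1.45×10^9 J/m².

1.45×10^9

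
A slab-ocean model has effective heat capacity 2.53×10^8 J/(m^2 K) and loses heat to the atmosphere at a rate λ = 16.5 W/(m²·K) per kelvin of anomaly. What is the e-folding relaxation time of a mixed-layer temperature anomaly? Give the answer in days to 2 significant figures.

180 days

Areal heat capacity C = 2.53×10^8 J/(m^2 K) (given).
Relaxation time τ = C / λ = 2.53×10^8 / 16.5 = 1.53×10^7 s.
In days: 1.53×10^7 s / (86400 s/day) = 177 days.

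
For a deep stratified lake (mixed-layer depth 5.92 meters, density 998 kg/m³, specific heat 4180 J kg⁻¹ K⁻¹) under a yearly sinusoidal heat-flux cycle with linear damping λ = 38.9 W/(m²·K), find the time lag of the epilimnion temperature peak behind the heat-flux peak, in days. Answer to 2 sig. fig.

7.3 days

Areal heat capacity C = ρ c_p D = 998 × 4180 × 5.92 = 2.47×10^7 J m⁻² K⁻¹.
ω = 2π / 3.15×10^7 s = 1.99×10^-7 s⁻¹.
Phase lag φ = arctan(Cω/λ) = arctan(4.92/38.9) = 0.126 rad.
Time lag = φ / ω = 0.126 / 1.99×10^-7 = 6.32×10^5 s = 7.31 days.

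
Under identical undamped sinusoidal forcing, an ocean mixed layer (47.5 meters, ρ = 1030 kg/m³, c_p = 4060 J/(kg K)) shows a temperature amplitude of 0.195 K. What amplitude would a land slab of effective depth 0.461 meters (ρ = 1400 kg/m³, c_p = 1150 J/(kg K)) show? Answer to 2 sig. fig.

52 K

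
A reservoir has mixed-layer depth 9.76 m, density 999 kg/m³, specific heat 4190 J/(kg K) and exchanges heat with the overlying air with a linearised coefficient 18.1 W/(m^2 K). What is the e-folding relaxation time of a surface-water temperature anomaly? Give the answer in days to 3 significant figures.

26.1 days

Areal heat capacity C = ρ c_p D = 999 × 4190 × 9.76 = 4.09×10^7 J/(m²·K).
Relaxation time τ = C / λ = 4.09×10^7 / 18.1 = 2.26×10^6 s.
In days: 2.26×10^6 s / (86400 s/day) = 26.1 days.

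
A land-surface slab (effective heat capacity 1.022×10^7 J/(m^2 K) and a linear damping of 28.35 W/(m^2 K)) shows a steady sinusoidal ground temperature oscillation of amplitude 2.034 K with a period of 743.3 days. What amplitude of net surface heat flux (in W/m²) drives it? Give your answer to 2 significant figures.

58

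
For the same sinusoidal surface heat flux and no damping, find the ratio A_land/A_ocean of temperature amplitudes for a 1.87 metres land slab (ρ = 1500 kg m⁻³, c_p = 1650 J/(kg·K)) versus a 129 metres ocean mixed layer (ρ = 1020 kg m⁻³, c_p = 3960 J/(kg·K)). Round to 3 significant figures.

C_ocean = 1020 × 3960 × 129 = 5.21×10^8 J/(m²·K).
C_land = 1500 × 1650 × 1.87 = 4.63×10^6 J/(m²·K).
Undamped amplitude ∝ 1/C, so A_land/A_ocean = C_ocean/C_land = 113.

113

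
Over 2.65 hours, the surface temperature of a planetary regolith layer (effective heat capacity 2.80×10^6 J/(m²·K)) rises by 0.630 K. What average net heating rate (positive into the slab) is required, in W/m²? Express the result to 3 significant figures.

185

Areal heat capacity C = 2.80×10^6 J/(m²·K) (given).
Required heat per unit area: Q = C ΔT = 2.80×10^6 × 0.630 = 1.76×10^6 J/m².
Flux F = Q / Δt = 1.76×10^6 / 9540 s = 185 W/m².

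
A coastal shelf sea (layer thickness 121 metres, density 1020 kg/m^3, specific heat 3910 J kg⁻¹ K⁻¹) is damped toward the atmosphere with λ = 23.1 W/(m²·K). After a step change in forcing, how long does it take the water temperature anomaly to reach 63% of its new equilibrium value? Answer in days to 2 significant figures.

240 days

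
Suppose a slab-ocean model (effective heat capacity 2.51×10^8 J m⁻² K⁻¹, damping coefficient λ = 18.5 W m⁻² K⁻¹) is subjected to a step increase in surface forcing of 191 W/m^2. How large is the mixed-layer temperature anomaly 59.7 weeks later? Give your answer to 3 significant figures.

Areal heat capacity C = 2.51×10^8 J m⁻² K⁻¹ (given).
τ = C / λ = 2.51×10^8 / 18.5 = 1.36×10^7 s.
Equilibrium anomaly ΔT_eq = F / λ = 191 / 18.5 = 10.3 K.
t = 59.7 weeks = 3.61×10^7 s, so t/τ = 2.66.
ΔT(t) = ΔT_eq (1 − e^(−t/τ)) = 10.3 × (1 − e^−2.66) = 9.60 K.

9.60 K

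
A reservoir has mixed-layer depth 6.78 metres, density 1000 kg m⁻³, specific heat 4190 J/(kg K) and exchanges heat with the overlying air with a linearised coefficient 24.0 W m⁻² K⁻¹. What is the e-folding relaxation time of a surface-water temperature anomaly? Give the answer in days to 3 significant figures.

13.7 days

Areal heat capacity C = ρ c_p D = 1000 × 4190 × 6.78 = 2.84×10^7 J/(m^2 K).
Relaxation time τ = C / λ = 2.84×10^7 / 24.0 = 1.18×10^6 s.
In days: 1.18×10^6 s / (86400 s/day) = 13.7 days.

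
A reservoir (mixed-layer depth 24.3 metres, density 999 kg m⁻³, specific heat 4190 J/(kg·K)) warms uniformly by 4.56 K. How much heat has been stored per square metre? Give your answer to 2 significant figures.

4.6×10^8

Areal heat capacity C = ρ c_p D = 999 × 4190 × 24.3 = 1.02×10^8 J/(m²·K).
ΔQ = C ΔT = 1.02×10^8 × 4.56 = 4.64×10^8 J/m².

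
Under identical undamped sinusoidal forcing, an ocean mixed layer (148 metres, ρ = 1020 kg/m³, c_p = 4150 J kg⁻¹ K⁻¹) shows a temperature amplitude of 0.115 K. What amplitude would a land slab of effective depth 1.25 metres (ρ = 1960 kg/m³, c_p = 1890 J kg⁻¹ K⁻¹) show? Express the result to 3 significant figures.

15.6 K

C_ocean = 6.26×10^8 J/(m²·K); C_land = 4.63×10^6 J/(m²·K).
A ∝ 1/C ⇒ A_land = A_ocean × C_ocean/C_land = 0.115 × 135 = 15.6 K.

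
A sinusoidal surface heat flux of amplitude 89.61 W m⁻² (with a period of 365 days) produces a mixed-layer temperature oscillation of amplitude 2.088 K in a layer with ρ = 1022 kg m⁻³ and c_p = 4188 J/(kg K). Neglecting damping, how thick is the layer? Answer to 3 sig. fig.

ω = 2π / 3.15×10^7 s = 1.99×10^-7 s⁻¹.
Required C = F₀ / (A ω) = 89.61 / (2.088 × 1.99×10^-7) = 2.15×10^8 J/(m²·K).
D = C / (ρ c_p) = 2.15×10^8 / (1022 × 4188) = 50.3 m.

50.3 m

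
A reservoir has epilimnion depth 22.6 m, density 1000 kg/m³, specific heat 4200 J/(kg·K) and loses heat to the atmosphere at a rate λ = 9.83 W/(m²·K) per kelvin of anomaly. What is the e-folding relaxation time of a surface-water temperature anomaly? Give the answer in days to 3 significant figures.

Areal heat capacity C = ρ c_p D = 1000 × 4200 × 22.6 = 9.49×10^7 J m⁻² K⁻¹.
Relaxation time τ = C / λ = 9.49×10^7 / 9.83 = 9.66×10^6 s.
In days: 9.66×10^6 s / (86400 s/day) = 112 days.

112 days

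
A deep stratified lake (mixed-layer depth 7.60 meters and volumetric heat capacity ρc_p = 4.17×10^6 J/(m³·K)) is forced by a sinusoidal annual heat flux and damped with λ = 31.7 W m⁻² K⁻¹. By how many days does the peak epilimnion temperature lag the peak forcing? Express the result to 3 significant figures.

Areal heat capacity C = ρc_p × D = 4.17×10^6 × 7.60 = 3.17×10^7 J/(m^2 K).
ω = 2π / 3.15×10^7 s = 1.99×10^-7 s⁻¹.
Phase lag φ = arctan(Cω/λ) = arctan(6.31/31.7) = 0.197 rad.
Time lag = φ / ω = 0.197 / 1.99×10^-7 = 9.87×10^5 s = 11.4 days.

11.4 days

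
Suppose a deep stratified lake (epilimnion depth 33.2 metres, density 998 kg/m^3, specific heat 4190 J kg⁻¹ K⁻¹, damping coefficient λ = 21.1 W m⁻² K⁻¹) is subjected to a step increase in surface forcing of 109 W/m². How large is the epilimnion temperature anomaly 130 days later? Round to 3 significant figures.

4.23 K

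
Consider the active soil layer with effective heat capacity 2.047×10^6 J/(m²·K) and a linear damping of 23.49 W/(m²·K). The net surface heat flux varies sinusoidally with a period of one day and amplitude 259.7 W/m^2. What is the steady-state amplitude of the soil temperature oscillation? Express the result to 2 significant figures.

1.7 K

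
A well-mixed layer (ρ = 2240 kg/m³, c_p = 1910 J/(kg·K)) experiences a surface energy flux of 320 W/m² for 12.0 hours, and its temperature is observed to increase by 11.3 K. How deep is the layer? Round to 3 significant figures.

0.286 m

Heat input Q = F Δt = 320 × 43200 s = 1.38×10^7 J/m².
Required areal heat capacity C = Q / ΔT = 1.22×10^6 J/(m²·K).
Depth D = C / (ρ c_p) = 1.22×10^6 / (2240 × 1910) = 0.286 m.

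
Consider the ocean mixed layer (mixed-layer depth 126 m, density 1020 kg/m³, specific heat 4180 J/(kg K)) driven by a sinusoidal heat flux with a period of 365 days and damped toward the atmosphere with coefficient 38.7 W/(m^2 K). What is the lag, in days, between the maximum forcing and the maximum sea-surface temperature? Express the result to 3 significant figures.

71.1 days

Areal heat capacity C = ρ c_p D = 1020 × 4180 × 126 = 5.37×10^8 J m⁻² K⁻¹.
ω = 2π / 3.15×10^7 s = 1.99×10^-7 s⁻¹.
Phase lag φ = arctan(Cω/λ) = arctan(107/38.7) = 1.22 rad.
Time lag = φ / ω = 1.22 / 1.99×10^-7 = 6.14×10^6 s = 71.1 days.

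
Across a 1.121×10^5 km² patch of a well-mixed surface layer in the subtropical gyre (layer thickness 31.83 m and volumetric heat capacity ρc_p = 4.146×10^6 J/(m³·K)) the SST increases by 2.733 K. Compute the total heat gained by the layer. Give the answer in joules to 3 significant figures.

Areal heat capacity C = ρc_p × D = 4.146×10^6 × 31.83 = 1.32×10^8 J m⁻² K⁻¹.
Heat per unit area: q = C ΔT = 1.32×10^8 × 2.733 = 3.61×10^8 J/m².
Total heat: Q = q × A = 3.61×10^8 × (1.121×10^5 × 10⁶ m²) = 4.04×10^19 J.

4.04×10^19 J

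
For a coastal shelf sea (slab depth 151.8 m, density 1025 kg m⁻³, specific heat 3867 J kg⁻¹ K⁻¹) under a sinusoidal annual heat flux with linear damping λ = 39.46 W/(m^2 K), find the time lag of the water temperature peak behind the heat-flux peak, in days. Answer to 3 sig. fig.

Areal heat capacity C = ρ c_p D = 1025 × 3867 × 151.8 = 6.02×10^8 J m⁻² K⁻¹.
ω = 2π / 3.15×10^7 s = 1.99×10^-7 s⁻¹.
Phase lag φ = arctan(Cω/λ) = arctan(120/39.46) = 1.25 rad.
Time lag = φ / ω = 1.25 / 1.99×10^-7 = 6.29×10^6 s = 72.8 days.

72.8 days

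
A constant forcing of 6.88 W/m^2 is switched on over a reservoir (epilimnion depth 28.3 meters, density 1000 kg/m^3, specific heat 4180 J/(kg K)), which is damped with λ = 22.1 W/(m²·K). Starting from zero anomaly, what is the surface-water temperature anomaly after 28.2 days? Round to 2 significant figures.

0.11 K

Areal heat capacity C = ρ c_p D = 1000 × 4180 × 28.3 = 1.18×10^8 J/(m^2 K).
τ = C / λ = 1.18×10^8 / 22.1 = 5.35×10^6 s.
Equilibrium anomaly ΔT_eq = F / λ = 6.88 / 22.1 = 0.311 K.
t = 28.2 days = 2.44×10^6 s, so t/τ = 0.455.
ΔT(t) = ΔT_eq (1 − e^(−t/τ)) = 0.311 × (1 − e^−0.455) = 0.114 K.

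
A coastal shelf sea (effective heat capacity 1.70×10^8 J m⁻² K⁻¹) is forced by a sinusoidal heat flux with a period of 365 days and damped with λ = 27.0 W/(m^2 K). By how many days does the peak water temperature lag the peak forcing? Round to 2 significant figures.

Areal heat capacity C = 1.70×10^8 J m⁻² K⁻¹ (given).
ω = 2π / 3.15×10^7 s = 1.99×10^-7 s⁻¹.
Phase lag φ = arctan(Cω/λ) = arctan(33.9/27.0) = 0.898 rad.
Time lag = φ / ω = 0.898 / 1.99×10^-7 = 4.51×10^6 s = 52.2 days.

52 days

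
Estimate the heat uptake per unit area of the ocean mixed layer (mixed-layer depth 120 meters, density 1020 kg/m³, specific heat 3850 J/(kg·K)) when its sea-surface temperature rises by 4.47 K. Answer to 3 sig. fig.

Areal heat capacity C = ρ c_p D = 1020 × 3850 × 120 = 4.71×10^8 J m⁻² K⁻¹.
ΔQ = C ΔT = 4.71×10^8 × 4.47 = 2.11×10^9 J/m².

2.11×10^9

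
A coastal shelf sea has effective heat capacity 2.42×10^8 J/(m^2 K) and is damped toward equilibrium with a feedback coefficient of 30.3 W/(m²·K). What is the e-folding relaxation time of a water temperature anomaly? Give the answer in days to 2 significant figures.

Areal heat capacity C = 2.42×10^8 J/(m^2 K) (given).
Relaxation time τ = C / λ = 2.42×10^8 / 30.3 = 7.99×10^6 s.
In days: 7.99×10^6 s / (86400 s/day) = 92.4 days.

92 days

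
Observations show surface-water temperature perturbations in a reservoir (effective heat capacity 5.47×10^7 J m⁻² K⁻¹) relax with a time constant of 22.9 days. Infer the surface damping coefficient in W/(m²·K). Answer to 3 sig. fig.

27.6

Areal heat capacity C = 5.47×10^7 J m⁻² K⁻¹ (given).
τ = 22.9 days = 1.98×10^6 s.
λ = C / τ = 5.47×10^7 / 1.98×10^6 = 27.6 W/(m²·K).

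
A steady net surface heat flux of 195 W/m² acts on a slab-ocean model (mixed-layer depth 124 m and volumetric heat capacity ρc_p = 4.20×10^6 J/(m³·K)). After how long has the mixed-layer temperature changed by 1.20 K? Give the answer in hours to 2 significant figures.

890 hours

Areal heat capacity C = ρc_p × D = 4.20×10^6 × 124 = 5.21×10^8 J/(m²·K).
Time required: Δt = C ΔT / F = 5.21×10^8 × 1.20 / 195 = 3.20×10^6 s.
In hours: 3.20×10^6 s / (3600 s/hour) = 890 hours.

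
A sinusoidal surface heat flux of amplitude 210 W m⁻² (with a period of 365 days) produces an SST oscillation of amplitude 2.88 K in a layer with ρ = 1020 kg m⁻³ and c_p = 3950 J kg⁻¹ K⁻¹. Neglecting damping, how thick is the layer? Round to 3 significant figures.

ω = 2π / 3.15×10^7 s = 1.99×10^-7 s⁻¹.
Required C = F₀ / (A ω) = 210 / (2.88 × 1.99×10^-7) = 3.66×10^8 J/(m²·K).
D = C / (ρ c_p) = 3.66×10^8 / (1020 × 3950) = 90.8 m.

90.8 m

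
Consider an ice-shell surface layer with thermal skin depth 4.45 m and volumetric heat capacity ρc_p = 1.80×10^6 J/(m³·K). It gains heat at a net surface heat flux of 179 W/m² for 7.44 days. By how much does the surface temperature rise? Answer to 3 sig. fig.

14.4 K

Areal heat capacity C = ρc_p × D = 1.80×10^6 × 4.45 = 8.01×10^6 J/(m^2 K).
Net heat input Q = F Δt = 179 × (7.44 days × 86400 s/day) = 1.15×10^8 J/m².
ΔT = Q / C = 1.15×10^8 / 8.01×10^6 = 14.4 K.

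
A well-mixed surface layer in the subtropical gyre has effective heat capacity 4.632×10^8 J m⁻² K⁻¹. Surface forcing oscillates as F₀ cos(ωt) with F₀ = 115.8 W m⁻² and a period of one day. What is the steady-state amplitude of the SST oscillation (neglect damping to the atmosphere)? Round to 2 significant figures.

Areal heat capacity C = 4.632×10^8 J m⁻² K⁻¹ (given).
Angular frequency ω = 2π / T = 2π / 86400 s = 7.27×10^-5 s⁻¹.
Cω = 4.63×10^8 × 7.27×10^-5 = 33700 W/(m²·K).
Amplitude A = F₀ / (Cω) = 115.8 / 33700 = 0.00344 K.

0.0034 K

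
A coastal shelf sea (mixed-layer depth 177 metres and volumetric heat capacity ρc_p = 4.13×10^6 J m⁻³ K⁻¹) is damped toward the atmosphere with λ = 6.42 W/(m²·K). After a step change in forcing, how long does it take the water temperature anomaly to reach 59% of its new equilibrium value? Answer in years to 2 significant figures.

3.2 years

Areal heat capacity C = ρc_p × D = 4.13×10^6 × 177 = 7.31×10^8 J/(m^2 K).
τ = C / λ = 7.31×10^8 / 6.42 = 1.14×10^8 s.
Fraction reached: 1 − e^(−t/τ) = 0.59 ⇒ t = −τ ln(1 − 0.59) = τ × 0.892.
t = 1.02×10^8 s = 3.22 years.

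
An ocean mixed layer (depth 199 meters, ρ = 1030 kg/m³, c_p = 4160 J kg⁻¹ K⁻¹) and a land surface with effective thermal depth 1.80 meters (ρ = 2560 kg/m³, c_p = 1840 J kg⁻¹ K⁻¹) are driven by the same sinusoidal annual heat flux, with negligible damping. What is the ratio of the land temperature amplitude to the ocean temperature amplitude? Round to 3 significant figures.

C_ocean = 1030 × 4160 × 199 = 8.53×10^8 J/(m²·K).
C_land = 2560 × 1840 × 1.80 = 8.48×10^6 J/(m²·K).
Undamped amplitude ∝ 1/C, so A_land/A_ocean = C_ocean/C_land = 101.

101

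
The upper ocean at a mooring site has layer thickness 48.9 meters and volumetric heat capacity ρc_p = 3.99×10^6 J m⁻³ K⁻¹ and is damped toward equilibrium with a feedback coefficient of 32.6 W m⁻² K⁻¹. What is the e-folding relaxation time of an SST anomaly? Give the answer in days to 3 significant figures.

69.3 days

Areal heat capacity C = ρc_p × D = 3.99×10^6 × 48.9 = 1.95×10^8 J m⁻² K⁻¹.
Relaxation time τ = C / λ = 1.95×10^8 / 32.6 = 5.98×10^6 s.
In days: 5.98×10^6 s / (86400 s/day) = 69.3 days.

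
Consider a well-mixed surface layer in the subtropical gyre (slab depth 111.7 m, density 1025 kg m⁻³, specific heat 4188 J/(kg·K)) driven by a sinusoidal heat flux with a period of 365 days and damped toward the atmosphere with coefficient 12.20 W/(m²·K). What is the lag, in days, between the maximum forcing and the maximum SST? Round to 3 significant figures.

83.9 days

Areal heat capacity C = ρ c_p D = 1025 × 4188 × 111.7 = 4.79×10^8 J/(m²·K).
ω = 2π / 3.15×10^7 s = 1.99×10^-7 s⁻¹.
Phase lag φ = arctan(Cω/λ) = arctan(95.5/12.20) = 1.44 rad.
Time lag = φ / ω = 1.44 / 1.99×10^-7 = 7.25×10^6 s = 83.9 days.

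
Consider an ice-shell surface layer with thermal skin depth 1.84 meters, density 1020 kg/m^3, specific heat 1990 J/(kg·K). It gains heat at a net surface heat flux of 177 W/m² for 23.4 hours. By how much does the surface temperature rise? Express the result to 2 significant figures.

4.0 K

Areal heat capacity C = ρ c_p D = 1020 × 1990 × 1.84 = 3.73×10^6 J/(m²·K).
Net heat input Q = F Δt = 177 × (23.4 hours × 3600 s/hour) = 1.49×10^7 J/m².
ΔT = Q / C = 1.49×10^7 / 3.73×10^6 = 3.99 K.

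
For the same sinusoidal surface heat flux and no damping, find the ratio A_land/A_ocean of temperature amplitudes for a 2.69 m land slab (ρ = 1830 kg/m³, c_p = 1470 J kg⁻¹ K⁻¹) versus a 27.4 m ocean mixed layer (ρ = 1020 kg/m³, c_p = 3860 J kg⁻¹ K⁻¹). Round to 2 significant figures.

15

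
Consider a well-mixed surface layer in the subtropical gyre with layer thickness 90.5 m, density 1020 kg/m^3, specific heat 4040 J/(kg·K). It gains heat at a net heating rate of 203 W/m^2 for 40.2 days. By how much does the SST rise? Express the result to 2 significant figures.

1.9 K

Areal heat capacity C = ρ c_p D = 1020 × 4040 × 90.5 = 3.73×10^8 J m⁻² K⁻¹.
Net heat input Q = F Δt = 203 × (40.2 days × 86400 s/day) = 7.05×10^8 J/m².
ΔT = Q / C = 7.05×10^8 / 3.73×10^8 = 1.89 K.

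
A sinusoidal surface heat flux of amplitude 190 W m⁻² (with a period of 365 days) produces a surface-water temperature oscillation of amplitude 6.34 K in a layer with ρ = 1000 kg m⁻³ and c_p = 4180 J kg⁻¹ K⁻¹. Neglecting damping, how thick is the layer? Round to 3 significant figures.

36.0 m

ω = 2π / 3.15×10^7 s = 1.99×10^-7 s⁻¹.
Required C = F₀ / (A ω) = 190 / (6.34 × 1.99×10^-7) = 1.50×10^8 J/(m²·K).
D = C / (ρ c_p) = 1.50×10^8 / (1000 × 4180) = 36.0 m.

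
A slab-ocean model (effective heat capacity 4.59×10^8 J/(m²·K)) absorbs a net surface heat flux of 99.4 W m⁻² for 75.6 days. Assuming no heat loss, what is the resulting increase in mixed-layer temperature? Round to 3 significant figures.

1.41 K

Areal heat capacity C = 4.59×10^8 J/(m²·K) (given).
Net heat input Q = F Δt = 99.4 × (75.6 days × 86400 s/day) = 6.49×10^8 J/m².
ΔT = Q / C = 6.49×10^8 / 4.59×10^8 = 1.41 K.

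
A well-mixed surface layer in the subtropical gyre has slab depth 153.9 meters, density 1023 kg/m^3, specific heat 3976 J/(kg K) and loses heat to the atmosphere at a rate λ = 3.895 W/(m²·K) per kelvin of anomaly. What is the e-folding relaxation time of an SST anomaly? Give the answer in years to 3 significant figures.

Areal heat capacity C = ρ c_p D = 1023 × 3976 × 153.9 = 6.26×10^8 J/(m^2 K).
Relaxation time τ = C / λ = 6.26×10^8 / 3.895 = 1.61×10^8 s.
In years: 1.61×10^8 s / (3.156×10^7 s/year) = 5.09 years.

5.09 years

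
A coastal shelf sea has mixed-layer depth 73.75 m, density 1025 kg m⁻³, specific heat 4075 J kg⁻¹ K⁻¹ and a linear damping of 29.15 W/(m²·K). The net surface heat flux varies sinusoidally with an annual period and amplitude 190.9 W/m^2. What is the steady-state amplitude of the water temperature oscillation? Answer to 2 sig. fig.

2.8 K

Areal heat capacity C = ρ c_p D = 1025 × 4075 × 73.75 = 3.08×10^8 J/(m^2 K).
Angular frequency ω = 2π / T = 2π / 3.15×10^7 s = 1.99×10^-7 s⁻¹.
√((Cω)² + λ²) = √((61.4)² + 29.15²) = 67.9 W/(m²·K).
Amplitude A = F₀ / √((Cω)²+λ²) = 190.9 / 67.9 = 2.81 K.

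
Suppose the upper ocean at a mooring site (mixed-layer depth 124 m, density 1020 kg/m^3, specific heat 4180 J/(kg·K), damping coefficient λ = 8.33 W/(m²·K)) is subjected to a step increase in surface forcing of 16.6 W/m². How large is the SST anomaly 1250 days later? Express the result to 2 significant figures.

Areal heat capacity C = ρ c_p D = 1020 × 4180 × 124 = 5.29×10^8 J m⁻² K⁻¹.
τ = C / λ = 5.29×10^8 / 8.33 = 6.35×10^7 s.
Equilibrium anomaly ΔT_eq = F / λ = 16.6 / 8.33 = 1.99 K.
t = 1250 days = 1.08×10^8 s, so t/τ = 1.70.
ΔT(t) = ΔT_eq (1 − e^(−t/τ)) = 1.99 × (1 − e^−1.70) = 1.63 K.

1.6 K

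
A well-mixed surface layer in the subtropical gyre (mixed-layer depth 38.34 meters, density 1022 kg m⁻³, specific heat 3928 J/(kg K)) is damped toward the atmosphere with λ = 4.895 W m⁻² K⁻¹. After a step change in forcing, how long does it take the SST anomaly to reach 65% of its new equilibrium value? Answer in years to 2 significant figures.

1.0 years

Areal heat capacity C = ρ c_p D = 1022 × 3928 × 38.34 = 1.54×10^8 J m⁻² K⁻¹.
τ = C / λ = 1.54×10^8 / 4.895 = 3.14×10^7 s.
Fraction reached: 1 − e^(−t/τ) = 0.65 ⇒ t = −τ ln(1 − 0.65) = τ × 1.05.
t = 3.30×10^7 s = 1.05 years.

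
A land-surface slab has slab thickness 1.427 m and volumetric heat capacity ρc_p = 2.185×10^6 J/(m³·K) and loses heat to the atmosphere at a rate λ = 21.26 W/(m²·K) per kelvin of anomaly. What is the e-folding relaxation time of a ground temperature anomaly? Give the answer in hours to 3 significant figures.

40.7 hours

Areal heat capacity C = ρc_p × D = 2.185×10^6 × 1.427 = 3.12×10^6 J m⁻² K⁻¹.
Relaxation time τ = C / λ = 3.12×10^6 / 21.26 = 1.47×10^5 s.
In hours: 1.47×10^5 s / (3600 s/hour) = 40.7 hours.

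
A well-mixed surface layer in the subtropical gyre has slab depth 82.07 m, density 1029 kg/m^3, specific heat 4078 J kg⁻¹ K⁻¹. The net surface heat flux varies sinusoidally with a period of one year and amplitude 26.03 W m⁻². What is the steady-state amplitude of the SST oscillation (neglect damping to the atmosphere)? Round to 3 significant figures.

0.379 K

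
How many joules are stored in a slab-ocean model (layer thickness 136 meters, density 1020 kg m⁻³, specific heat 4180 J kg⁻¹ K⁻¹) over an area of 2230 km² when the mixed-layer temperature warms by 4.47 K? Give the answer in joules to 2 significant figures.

5.8×10^18 J

Areal heat capacity C = ρ c_p D = 1020 × 4180 × 136 = 5.80×10^8 J/(m^2 K).
Heat per unit area: q = C ΔT = 5.80×10^8 × 4.47 = 2.59×10^9 J/m².
Total heat: Q = q × A = 2.59×10^9 × (2230 × 10⁶ m²) = 5.78×10^18 J.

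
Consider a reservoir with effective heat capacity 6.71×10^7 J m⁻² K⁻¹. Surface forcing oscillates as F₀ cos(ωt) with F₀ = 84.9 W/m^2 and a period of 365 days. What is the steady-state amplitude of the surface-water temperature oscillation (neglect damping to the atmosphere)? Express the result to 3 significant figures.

6.35 K

Areal heat capacity C = 6.71×10^7 J m⁻² K⁻¹ (given).
Angular frequency ω = 2π / T = 2π / 3.15×10^7 s = 1.99×10^-7 s⁻¹.
Cω = 6.71×10^7 × 1.99×10^-7 = 13.4 W/(m²·K).
Amplitude A = F₀ / (Cω) = 84.9 / 13.4 = 6.35 K.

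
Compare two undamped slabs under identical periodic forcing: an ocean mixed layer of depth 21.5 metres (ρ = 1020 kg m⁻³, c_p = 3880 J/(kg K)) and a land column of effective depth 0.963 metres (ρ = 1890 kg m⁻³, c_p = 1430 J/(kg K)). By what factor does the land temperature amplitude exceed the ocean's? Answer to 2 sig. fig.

33

C_ocean = 1020 × 3880 × 21.5 = 8.51×10^7 J/(m²·K).
C_land = 1890 × 1430 × 0.963 = 2.60×10^6 J/(m²·K).
Undamped amplitude ∝ 1/C, so A_land/A_ocean = C_ocean/C_land = 32.7.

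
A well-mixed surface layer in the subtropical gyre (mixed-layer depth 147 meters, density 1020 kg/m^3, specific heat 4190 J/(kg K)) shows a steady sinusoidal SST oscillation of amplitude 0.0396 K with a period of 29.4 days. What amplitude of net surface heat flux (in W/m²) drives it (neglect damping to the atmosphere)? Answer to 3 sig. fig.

Areal heat capacity C = ρ c_p D = 1020 × 4190 × 147 = 6.28×10^8 J m⁻² K⁻¹.
ω = 2π / 2.54×10^6 s = 2.47×10^-6 s⁻¹.
Cω = 6.28×10^8 × 2.47×10^-6 = 1550 W/(m²·K).
F₀ = A × Cω = 0.0396 × 1550 = 61.5 W/m².

61.5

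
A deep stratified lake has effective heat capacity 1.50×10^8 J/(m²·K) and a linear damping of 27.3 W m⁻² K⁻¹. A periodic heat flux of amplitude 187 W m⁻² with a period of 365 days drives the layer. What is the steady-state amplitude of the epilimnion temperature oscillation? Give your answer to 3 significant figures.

Areal heat capacity C = 1.50×10^8 J/(m²·K) (given).
Angular frequency ω = 2π / T = 2π / 3.15×10^7 s = 1.99×10^-7 s⁻¹.
√((Cω)² + λ²) = √((29.9)² + 27.3²) = 40.5 W/(m²·K).
Amplitude A = F₀ / √((Cω)²+λ²) = 187 / 40.5 = 4.62 K.

4.62 K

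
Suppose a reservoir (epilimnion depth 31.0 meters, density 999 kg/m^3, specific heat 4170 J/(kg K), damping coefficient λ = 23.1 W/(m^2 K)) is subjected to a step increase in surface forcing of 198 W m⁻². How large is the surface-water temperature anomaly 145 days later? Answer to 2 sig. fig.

7.7 K

Areal heat capacity C = ρ c_p D = 999 × 4170 × 31.0 = 1.29×10^8 J/(m²·K).
τ = C / λ = 1.29×10^8 / 23.1 = 5.59×10^6 s.
Equilibrium anomaly ΔT_eq = F / λ = 198 / 23.1 = 8.57 K.
t = 145 days = 1.25×10^7 s, so t/τ = 2.24.
ΔT(t) = ΔT_eq (1 − e^(−t/τ)) = 8.57 × (1 − e^−2.24) = 7.66 K.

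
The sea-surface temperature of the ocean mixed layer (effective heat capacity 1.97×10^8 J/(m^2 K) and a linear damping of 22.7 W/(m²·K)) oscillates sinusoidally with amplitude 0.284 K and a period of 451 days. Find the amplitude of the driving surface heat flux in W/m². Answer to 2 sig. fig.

11

Areal heat capacity C = 1.97×10^8 J/(m^2 K) (given).
ω = 2π / 3.90×10^7 s = 1.61×10^-7 s⁻¹.
√((Cω)² + λ²) = √((31.8)² + 22.7²) = 39.0 W/(m²·K).
F₀ = A × √((Cω)²+λ²) = 0.284 × 39.0 = 11.1 W/m².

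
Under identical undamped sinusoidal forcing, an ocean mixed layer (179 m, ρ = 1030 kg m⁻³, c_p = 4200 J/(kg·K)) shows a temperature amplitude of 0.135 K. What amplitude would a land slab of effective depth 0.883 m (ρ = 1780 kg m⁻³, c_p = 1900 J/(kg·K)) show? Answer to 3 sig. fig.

C_ocean = 7.74×10^8 J/(m²·K); C_land = 2.99×10^6 J/(m²·K).
A ∝ 1/C ⇒ A_land = A_ocean × C_ocean/C_land = 0.135 × 259 = 35.0 K.

35.0 K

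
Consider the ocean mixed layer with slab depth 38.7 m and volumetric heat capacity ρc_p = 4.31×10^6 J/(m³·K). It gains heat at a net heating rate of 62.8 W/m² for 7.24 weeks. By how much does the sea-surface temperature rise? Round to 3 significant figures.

Areal heat capacity C = ρc_p × D = 4.31×10^6 × 38.7 = 1.67×10^8 J m⁻² K⁻¹.
Net heat input Q = F Δt = 62.8 × (7.24 weeks × 6.048×10^5 s/week) = 2.75×10^8 J/m².
ΔT = Q / C = 2.75×10^8 / 1.67×10^8 = 1.65 K.

1.65 K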